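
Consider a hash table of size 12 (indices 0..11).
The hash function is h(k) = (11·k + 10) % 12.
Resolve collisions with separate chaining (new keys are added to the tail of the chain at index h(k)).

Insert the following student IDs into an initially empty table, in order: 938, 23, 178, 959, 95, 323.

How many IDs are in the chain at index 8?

938 → bucket 8
23 → bucket 11
178 → bucket 0
959 → bucket 11 (collision)
95 → bucket 11 (collision)
323 → bucket 11 (collision)
Final buckets:
0: 178
1: -
2: -
3: -
4: -
5: -
6: -
7: -
8: 938
9: -
10: -
11: 23 -> 959 -> 95 -> 323

1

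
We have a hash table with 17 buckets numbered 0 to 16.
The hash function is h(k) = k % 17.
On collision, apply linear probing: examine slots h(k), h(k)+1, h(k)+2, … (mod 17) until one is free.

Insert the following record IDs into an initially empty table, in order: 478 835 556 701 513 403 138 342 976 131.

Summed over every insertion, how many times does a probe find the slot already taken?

16

478: h=2 → slot 2
835: h=2, probe 2,3 → slot 3
556: h=12 → slot 12
701: h=4 → slot 4
513: h=3, probe 3,4,5 → slot 5
403: h=12, probe 12,13 → slot 13
138: h=2, probe 2,3,4,5,6 → slot 6
342: h=2, probe 2,3,4,5,6,7 → slot 7
976: h=7, probe 7,8 → slot 8
131: h=12, probe 12,13,14 → slot 14
Table: [∅, ∅, 478, 835, 701, 513, 138, 342, 976, ∅, ∅, ∅, 556, 403, 131, ∅, ∅]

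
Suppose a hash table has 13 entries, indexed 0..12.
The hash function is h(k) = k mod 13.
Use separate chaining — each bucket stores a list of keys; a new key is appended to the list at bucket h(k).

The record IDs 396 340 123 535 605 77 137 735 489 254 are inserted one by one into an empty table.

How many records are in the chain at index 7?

396 -> bucket 6
340 -> bucket 2
123 -> bucket 6 (collision)
535 -> bucket 2 (collision)
605 -> bucket 7
77 -> bucket 12
137 -> bucket 7 (collision)
735 -> bucket 7 (collision)
489 -> bucket 8
254 -> bucket 7 (collision)
Final buckets:
0: _
1: _
2: 340 -> 535
3: _
4: _
5: _
6: 396 -> 123
7: 605 -> 137 -> 735 -> 254
8: 489
9: _
10: _
11: _
12: 77

4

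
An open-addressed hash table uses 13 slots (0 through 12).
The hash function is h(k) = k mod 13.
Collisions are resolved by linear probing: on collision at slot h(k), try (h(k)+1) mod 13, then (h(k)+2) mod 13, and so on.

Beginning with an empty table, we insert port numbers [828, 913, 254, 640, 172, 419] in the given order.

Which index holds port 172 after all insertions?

Insert 828: h=9, slot 9 empty -> index 9.
Insert 913: h=3, slot 3 empty -> index 3.
Insert 254: h=7, slot 7 empty -> index 7.
Insert 640: h=3, slot 3 occupied -> index 4.
Insert 172: h=3, slots 3,4 occupied -> index 5.
Insert 419: h=3, slots 3,4,5 occupied -> index 6.
Table: [., ., ., 913, 640, 172, 419, 254, ., 828, ., ., .]

5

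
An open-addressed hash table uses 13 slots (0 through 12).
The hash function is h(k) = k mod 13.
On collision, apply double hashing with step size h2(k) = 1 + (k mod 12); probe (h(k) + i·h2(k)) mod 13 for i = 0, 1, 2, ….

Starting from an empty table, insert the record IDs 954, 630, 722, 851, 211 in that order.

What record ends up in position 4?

954 hashes to 5; slot 5 is free => place at 5.
630 hashes to 6; slot 6 is free => place at 6.
722 hashes to 7; slot 7 is free => place at 7.
851 hashes to 6, h2=12; 6,5 taken => place at 4.
211 hashes to 3; slot 3 is free => place at 3.
Table: [—, —, —, 211, 851, 954, 630, 722, —, —, —, —, —]

851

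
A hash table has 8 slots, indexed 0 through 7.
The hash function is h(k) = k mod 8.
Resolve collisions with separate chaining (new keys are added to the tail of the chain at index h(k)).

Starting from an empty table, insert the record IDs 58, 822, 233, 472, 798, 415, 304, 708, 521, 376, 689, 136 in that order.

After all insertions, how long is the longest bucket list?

58 -> bucket 2
822 -> bucket 6
233 -> bucket 1
472 -> bucket 0
798 -> bucket 6 (collision)
415 -> bucket 7
304 -> bucket 0 (collision)
708 -> bucket 4
521 -> bucket 1 (collision)
376 -> bucket 0 (collision)
689 -> bucket 1 (collision)
136 -> bucket 0 (collision)
Final buckets:
0: 472 -> 304 -> 376 -> 136
1: 233 -> 521 -> 689
2: 58
3: .
4: 708
5: .
6: 822 -> 798
7: 415

4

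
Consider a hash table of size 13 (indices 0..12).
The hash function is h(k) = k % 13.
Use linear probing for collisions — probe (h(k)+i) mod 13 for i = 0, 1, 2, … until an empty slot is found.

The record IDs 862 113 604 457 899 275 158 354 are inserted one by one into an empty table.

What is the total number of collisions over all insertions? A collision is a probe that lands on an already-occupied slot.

Insert 862: h=4, slot 4 empty → index 4.
Insert 113: h=9, slot 9 empty → index 9.
Insert 604: h=6, slot 6 empty → index 6.
Insert 457: h=2, slot 2 empty → index 2.
Insert 899: h=2, slot 2 occupied → index 3.
Insert 275: h=2, slots 2,3,4 occupied → index 5.
Insert 158: h=2, slots 2,3,4,5,6 occupied → index 7.
Insert 354: h=3, slots 3,4,5,6,7 occupied → index 8.
Table: [_, _, 457, 899, 862, 275, 604, 158, 354, 113, _, _, _]

14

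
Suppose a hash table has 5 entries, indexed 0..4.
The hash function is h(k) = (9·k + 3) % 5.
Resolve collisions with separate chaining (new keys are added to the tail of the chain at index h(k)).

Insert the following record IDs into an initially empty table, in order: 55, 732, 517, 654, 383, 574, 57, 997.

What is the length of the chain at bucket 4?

2

55 → bucket 3
732 → bucket 1
517 → bucket 1 (collision)
654 → bucket 4
383 → bucket 0
574 → bucket 4 (collision)
57 → bucket 1 (collision)
997 → bucket 1 (collision)
Final buckets:
0: 383
1: 732 -> 517 -> 57 -> 997
2: —
3: 55
4: 654 -> 574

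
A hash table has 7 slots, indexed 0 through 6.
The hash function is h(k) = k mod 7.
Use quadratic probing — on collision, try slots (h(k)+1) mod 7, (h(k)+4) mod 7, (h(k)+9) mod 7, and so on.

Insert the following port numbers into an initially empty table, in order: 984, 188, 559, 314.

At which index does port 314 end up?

3

984: h=4 → slot 4
188: h=6 → slot 6
559: h=6, probe 6,0 → slot 0
314: h=6, probe 6,0,3 → slot 3
Table: [559, ., ., 314, 984, ., 188]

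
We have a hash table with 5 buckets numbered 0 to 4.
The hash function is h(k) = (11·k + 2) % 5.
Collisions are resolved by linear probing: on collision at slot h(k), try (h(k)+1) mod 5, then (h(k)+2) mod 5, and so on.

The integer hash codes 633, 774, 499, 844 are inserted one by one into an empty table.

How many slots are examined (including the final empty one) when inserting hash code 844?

3

633: h=0 -> slot 0
774: h=1 -> slot 1
499: h=1, probe 1,2 -> slot 2
844: h=1, probe 1,2,3 -> slot 3
Table: [633, 774, 499, 844, —]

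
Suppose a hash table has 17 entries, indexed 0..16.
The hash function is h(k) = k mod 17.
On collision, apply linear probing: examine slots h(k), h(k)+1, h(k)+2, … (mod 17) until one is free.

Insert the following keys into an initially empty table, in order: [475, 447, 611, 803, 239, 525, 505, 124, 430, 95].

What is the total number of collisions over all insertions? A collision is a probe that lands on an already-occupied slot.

Insert 475: h=16, slot 16 empty → index 16.
Insert 447: h=5, slot 5 empty → index 5.
Insert 611: h=16, slot 16 occupied → index 0.
Insert 803: h=4, slot 4 empty → index 4.
Insert 239: h=1, slot 1 empty → index 1.
Insert 525: h=15, slot 15 empty → index 15.
Insert 505: h=12, slot 12 empty → index 12.
Insert 124: h=5, slot 5 occupied → index 6.
Insert 430: h=5, slots 5,6 occupied → index 7.
Insert 95: h=10, slot 10 empty → index 10.
Table: [611, 239, -, -, 803, 447, 124, 430, -, -, 95, -, 505, -, -, 525, 475]

4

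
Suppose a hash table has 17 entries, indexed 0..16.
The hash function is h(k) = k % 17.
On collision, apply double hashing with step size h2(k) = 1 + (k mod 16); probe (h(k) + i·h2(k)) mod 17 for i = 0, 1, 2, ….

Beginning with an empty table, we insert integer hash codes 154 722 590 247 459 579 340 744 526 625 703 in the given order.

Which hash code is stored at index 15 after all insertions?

625

154 hashes to 1; slot 1 is free => place at 1.
722 hashes to 8; slot 8 is free => place at 8.
590 hashes to 12; slot 12 is free => place at 12.
247 hashes to 9; slot 9 is free => place at 9.
459 hashes to 0; slot 0 is free => place at 0.
579 hashes to 1, h2=4; 1 taken => place at 5.
340 hashes to 0, h2=5; 0,5 taken => place at 10.
744 hashes to 13; slot 13 is free => place at 13.
526 hashes to 16; slot 16 is free => place at 16.
625 hashes to 13, h2=2; 13 taken => place at 15.
703 hashes to 6; slot 6 is free => place at 6.
Table: [459, 154, _, _, _, 579, 703, _, 722, 247, 340, _, 590, 744, _, 625, 526]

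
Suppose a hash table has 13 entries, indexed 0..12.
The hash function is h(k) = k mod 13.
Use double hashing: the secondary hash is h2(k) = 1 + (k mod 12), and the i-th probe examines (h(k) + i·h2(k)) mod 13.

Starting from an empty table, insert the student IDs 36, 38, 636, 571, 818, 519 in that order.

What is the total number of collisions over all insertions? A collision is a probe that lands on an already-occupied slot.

4

36 hashes to 10; slot 10 is free -> place at 10.
38 hashes to 12; slot 12 is free -> place at 12.
636 hashes to 12, h2=1; 12 taken -> place at 0.
571 hashes to 12, h2=8; 12 taken -> place at 7.
818 hashes to 12, h2=3; 12 taken -> place at 2.
519 hashes to 12, h2=4; 12 taken -> place at 3.
Table: [636, —, 818, 519, —, —, —, 571, —, —, 36, —, 38]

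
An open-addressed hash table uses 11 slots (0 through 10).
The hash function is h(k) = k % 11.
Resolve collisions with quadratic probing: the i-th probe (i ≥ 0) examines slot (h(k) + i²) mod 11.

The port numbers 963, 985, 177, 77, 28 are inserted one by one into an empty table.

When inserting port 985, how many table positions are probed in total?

963: h=6 -> slot 6
985: h=6, probe 6,7 -> slot 7
177: h=1 -> slot 1
77: h=0 -> slot 0
28: h=6, probe 6,7,10 -> slot 10
Table: [77, 177, —, —, —, —, 963, 985, —, —, 28]

2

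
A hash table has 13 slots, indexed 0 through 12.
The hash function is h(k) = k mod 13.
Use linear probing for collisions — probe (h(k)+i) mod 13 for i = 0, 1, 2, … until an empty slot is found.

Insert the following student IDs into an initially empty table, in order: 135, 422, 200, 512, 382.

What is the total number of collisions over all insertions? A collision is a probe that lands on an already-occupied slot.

9

135: h=5 → slot 5
422: h=6 → slot 6
200: h=5, probe 5,6,7 → slot 7
512: h=5, probe 5,6,7,8 → slot 8
382: h=5, probe 5,6,7,8,9 → slot 9
Table: [., ., ., ., ., 135, 422, 200, 512, 382, ., ., .]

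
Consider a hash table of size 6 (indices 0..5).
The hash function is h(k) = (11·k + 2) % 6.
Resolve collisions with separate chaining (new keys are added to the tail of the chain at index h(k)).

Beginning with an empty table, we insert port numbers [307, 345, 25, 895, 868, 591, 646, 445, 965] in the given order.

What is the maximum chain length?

Insert 307: h=1, bucket 1 empty → new chain.
Insert 345: h=5, bucket 5 empty → new chain.
Insert 25: h=1, bucket 1 nonempty → append to chain.
Insert 895: h=1, bucket 1 nonempty → append to chain.
Insert 868: h=4, bucket 4 empty → new chain.
Insert 591: h=5, bucket 5 nonempty → append to chain.
Insert 646: h=4, bucket 4 nonempty → append to chain.
Insert 445: h=1, bucket 1 nonempty → append to chain.
Insert 965: h=3, bucket 3 empty → new chain.
Final buckets:
0: -
1: 307 -> 25 -> 895 -> 445
2: -
3: 965
4: 868 -> 646
5: 345 -> 591

4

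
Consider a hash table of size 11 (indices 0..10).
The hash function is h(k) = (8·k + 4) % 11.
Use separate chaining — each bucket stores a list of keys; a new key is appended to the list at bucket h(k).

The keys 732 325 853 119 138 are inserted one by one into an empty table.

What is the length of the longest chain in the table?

732 → bucket 8
325 → bucket 8 (collision)
853 → bucket 8 (collision)
119 → bucket 10
138 → bucket 8 (collision)
Final buckets:
0: .
1: .
2: .
3: .
4: .
5: .
6: .
7: .
8: 732 -> 325 -> 853 -> 138
9: .
10: 119

4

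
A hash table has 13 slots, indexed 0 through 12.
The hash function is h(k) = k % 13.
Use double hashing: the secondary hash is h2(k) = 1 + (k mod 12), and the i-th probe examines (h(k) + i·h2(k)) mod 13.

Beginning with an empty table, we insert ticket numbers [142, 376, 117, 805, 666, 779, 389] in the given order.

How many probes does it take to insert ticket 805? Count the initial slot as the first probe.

Insert 142: h=12, slot 12 empty → index 12.
Insert 376: h=12, h2=5, slot 12 occupied → index 4.
Insert 117: h=0, slot 0 empty → index 0.
Insert 805: h=12, h2=2, slot 12 occupied → index 1.
Insert 666: h=3, slot 3 empty → index 3.
Insert 779: h=12, h2=12, slot 12 occupied → index 11.
Insert 389: h=12, h2=6, slot 12 occupied → index 5.
Table: [117, 805, _, 666, 376, 389, _, _, _, _, _, 779, 142]

2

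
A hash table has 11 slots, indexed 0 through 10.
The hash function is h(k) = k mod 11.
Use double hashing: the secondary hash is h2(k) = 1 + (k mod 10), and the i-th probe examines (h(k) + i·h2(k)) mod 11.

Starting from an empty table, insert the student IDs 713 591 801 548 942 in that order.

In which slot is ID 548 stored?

713 hashes to 9; slot 9 is free -> place at 9.
591 hashes to 8; slot 8 is free -> place at 8.
801 hashes to 9, h2=2; 9 taken -> place at 0.
548 hashes to 9, h2=9; 9 taken -> place at 7.
942 hashes to 7, h2=3; 7 taken -> place at 10.
Table: [801, —, —, —, —, —, —, 548, 591, 713, 942]

7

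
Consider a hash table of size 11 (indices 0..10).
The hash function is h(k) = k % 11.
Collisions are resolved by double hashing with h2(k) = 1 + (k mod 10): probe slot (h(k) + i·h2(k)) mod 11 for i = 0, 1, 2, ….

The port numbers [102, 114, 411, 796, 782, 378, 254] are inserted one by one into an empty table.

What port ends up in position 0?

Insert 102: h=3, slot 3 empty → index 3.
Insert 114: h=4, slot 4 empty → index 4.
Insert 411: h=4, h2=2, slot 4 occupied → index 6.
Insert 796: h=4, h2=7, slot 4 occupied → index 0.
Insert 782: h=1, slot 1 empty → index 1.
Insert 378: h=4, h2=9, slot 4 occupied → index 2.
Insert 254: h=1, h2=5, slots 1,6,0 occupied → index 5.
Table: [796, 782, 378, 102, 114, 254, 411, -, -, -, -]

796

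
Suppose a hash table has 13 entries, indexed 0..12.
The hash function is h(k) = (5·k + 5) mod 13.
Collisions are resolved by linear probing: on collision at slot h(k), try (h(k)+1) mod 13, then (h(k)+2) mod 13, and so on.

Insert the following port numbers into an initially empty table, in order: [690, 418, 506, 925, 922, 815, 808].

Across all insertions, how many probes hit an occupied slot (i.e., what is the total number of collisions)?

4

690: h=10 -> slot 10
418: h=2 -> slot 2
506: h=0 -> slot 0
925: h=2, probe 2,3 -> slot 3
922: h=0, probe 0,1 -> slot 1
815: h=11 -> slot 11
808: h=2, probe 2,3,4 -> slot 4
Table: [506, 922, 418, 925, 808, _, _, _, _, _, 690, 815, _]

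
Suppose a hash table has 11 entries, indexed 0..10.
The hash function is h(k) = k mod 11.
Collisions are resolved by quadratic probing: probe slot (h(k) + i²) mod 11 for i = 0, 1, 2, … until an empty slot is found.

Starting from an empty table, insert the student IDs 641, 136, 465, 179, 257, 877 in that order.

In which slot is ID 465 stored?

641 hashes to 3; slot 3 is free -> place at 3.
136 hashes to 4; slot 4 is free -> place at 4.
465 hashes to 3; 3,4 taken -> place at 7.
179 hashes to 3; 3,4,7 taken -> place at 1.
257 hashes to 4; 4 taken -> place at 5.
877 hashes to 8; slot 8 is free -> place at 8.
Table: [-, 179, -, 641, 136, 257, -, 465, 877, -, -]

7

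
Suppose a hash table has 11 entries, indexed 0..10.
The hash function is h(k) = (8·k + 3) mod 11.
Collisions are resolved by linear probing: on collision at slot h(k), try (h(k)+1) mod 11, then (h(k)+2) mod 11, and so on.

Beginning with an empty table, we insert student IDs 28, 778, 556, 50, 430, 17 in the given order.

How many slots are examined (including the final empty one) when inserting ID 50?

28: h=7 => slot 7
778: h=1 => slot 1
556: h=7, probe 7,8 => slot 8
50: h=7, probe 7,8,9 => slot 9
430: h=0 => slot 0
17: h=7, probe 7,8,9,10 => slot 10
Table: [430, 778, _, _, _, _, _, 28, 556, 50, 17]

3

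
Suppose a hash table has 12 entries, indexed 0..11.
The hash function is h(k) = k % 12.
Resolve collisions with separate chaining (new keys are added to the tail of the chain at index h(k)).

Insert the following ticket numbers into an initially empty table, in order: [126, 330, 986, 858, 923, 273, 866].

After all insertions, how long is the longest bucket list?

126 → bucket 6
330 → bucket 6 (collision)
986 → bucket 2
858 → bucket 6 (collision)
923 → bucket 11
273 → bucket 9
866 → bucket 2 (collision)
Final buckets:
0: —
1: —
2: 986 -> 866
3: —
4: —
5: —
6: 126 -> 330 -> 858
7: —
8: —
9: 273
10: —
11: 923

3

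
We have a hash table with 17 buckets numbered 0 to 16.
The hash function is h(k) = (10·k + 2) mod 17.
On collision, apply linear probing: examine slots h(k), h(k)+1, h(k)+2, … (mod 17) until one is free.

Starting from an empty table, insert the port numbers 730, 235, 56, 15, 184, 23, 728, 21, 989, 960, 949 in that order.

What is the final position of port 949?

12

Insert 730: h=9, slot 9 empty -> index 9.
Insert 235: h=6, slot 6 empty -> index 6.
Insert 56: h=1, slot 1 empty -> index 1.
Insert 15: h=16, slot 16 empty -> index 16.
Insert 184: h=6, slot 6 occupied -> index 7.
Insert 23: h=11, slot 11 empty -> index 11.
Insert 728: h=6, slots 6,7 occupied -> index 8.
Insert 21: h=8, slots 8,9 occupied -> index 10.
Insert 989: h=15, slot 15 empty -> index 15.
Insert 960: h=14, slot 14 empty -> index 14.
Insert 949: h=6, slots 6,7,8,9,10,11 occupied -> index 12.
Table: [—, 56, —, —, —, —, 235, 184, 728, 730, 21, 23, 949, —, 960, 989, 15]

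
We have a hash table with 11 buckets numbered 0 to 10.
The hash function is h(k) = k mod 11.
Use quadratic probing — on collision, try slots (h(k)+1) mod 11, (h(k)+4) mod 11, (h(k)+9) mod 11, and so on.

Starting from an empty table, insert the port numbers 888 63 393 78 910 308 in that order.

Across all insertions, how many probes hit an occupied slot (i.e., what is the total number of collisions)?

7

888: h=8 → slot 8
63: h=8, probe 8,9 → slot 9
393: h=8, probe 8,9,1 → slot 1
78: h=1, probe 1,2 → slot 2
910: h=8, probe 8,9,1,6 → slot 6
308: h=0 → slot 0
Table: [308, 393, 78, ∅, ∅, ∅, 910, ∅, 888, 63, ∅]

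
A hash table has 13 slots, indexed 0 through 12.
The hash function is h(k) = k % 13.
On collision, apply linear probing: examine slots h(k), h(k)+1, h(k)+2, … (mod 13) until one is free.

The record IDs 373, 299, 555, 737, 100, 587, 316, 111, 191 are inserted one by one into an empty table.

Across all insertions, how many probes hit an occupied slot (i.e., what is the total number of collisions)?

373: h=9 → slot 9
299: h=0 → slot 0
555: h=9, probe 9,10 → slot 10
737: h=9, probe 9,10,11 → slot 11
100: h=9, probe 9,10,11,12 → slot 12
587: h=2 → slot 2
316: h=4 → slot 4
111: h=7 → slot 7
191: h=9, probe 9,10,11,12,0,1 → slot 1
Table: [299, 191, 587, _, 316, _, _, 111, _, 373, 555, 737, 100]

11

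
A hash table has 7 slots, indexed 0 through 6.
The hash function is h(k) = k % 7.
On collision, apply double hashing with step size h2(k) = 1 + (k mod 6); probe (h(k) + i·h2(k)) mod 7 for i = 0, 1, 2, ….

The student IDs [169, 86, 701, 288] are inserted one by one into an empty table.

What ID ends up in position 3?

Insert 169: h=1, slot 1 empty → index 1.
Insert 86: h=2, slot 2 empty → index 2.
Insert 701: h=1, h2=6, slot 1 occupied → index 0.
Insert 288: h=1, h2=1, slots 1,2 occupied → index 3.
Table: [701, 169, 86, 288, —, —, —]

288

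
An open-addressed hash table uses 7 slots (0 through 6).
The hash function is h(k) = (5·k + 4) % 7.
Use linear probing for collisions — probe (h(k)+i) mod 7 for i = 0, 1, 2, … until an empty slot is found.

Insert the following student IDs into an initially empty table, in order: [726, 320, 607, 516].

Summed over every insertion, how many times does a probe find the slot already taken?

Insert 726: h=1, slot 1 empty -> index 1.
Insert 320: h=1, slot 1 occupied -> index 2.
Insert 607: h=1, slots 1,2 occupied -> index 3.
Insert 516: h=1, slots 1,2,3 occupied -> index 4.
Table: [—, 726, 320, 607, 516, —, —]

6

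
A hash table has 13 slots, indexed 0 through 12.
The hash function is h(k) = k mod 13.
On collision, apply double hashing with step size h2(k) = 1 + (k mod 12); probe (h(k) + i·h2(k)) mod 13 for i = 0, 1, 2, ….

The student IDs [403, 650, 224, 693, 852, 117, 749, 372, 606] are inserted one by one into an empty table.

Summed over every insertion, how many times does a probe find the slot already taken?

Insert 403: h=0, slot 0 empty → index 0.
Insert 650: h=0, h2=3, slot 0 occupied → index 3.
Insert 224: h=3, h2=9, slot 3 occupied → index 12.
Insert 693: h=4, slot 4 empty → index 4.
Insert 852: h=7, slot 7 empty → index 7.
Insert 117: h=0, h2=10, slot 0 occupied → index 10.
Insert 749: h=8, slot 8 empty → index 8.
Insert 372: h=8, h2=1, slot 8 occupied → index 9.
Insert 606: h=8, h2=7, slot 8 occupied → index 2.
Table: [403, -, 606, 650, 693, -, -, 852, 749, 372, 117, -, 224]

5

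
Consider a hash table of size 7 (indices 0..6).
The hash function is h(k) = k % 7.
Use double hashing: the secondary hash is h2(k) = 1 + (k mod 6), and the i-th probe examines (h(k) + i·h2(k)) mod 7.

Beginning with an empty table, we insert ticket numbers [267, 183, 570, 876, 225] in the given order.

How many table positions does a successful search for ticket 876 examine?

267 hashes to 1; slot 1 is free → place at 1.
183 hashes to 1, h2=4; 1 taken → place at 5.
570 hashes to 3; slot 3 is free → place at 3.
876 hashes to 1, h2=1; 1 taken → place at 2.
225 hashes to 1, h2=4; 1,5,2 taken → place at 6.
Table: [∅, 267, 876, 570, ∅, 183, 225]
Lookup 876: h=1, h2=1, probe 1,2 → found at 2.

2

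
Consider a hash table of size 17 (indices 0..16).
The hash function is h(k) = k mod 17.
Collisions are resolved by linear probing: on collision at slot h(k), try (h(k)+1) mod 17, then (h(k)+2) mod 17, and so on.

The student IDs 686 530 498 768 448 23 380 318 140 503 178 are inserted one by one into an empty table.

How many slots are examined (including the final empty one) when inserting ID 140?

686 hashes to 6; slot 6 is free -> place at 6.
530 hashes to 3; slot 3 is free -> place at 3.
498 hashes to 5; slot 5 is free -> place at 5.
768 hashes to 3; 3 taken -> place at 4.
448 hashes to 6; 6 taken -> place at 7.
23 hashes to 6; 6,7 taken -> place at 8.
380 hashes to 6; 6,7,8 taken -> place at 9.
318 hashes to 12; slot 12 is free -> place at 12.
140 hashes to 4; 4,5,6,7,8,9 taken -> place at 10.
503 hashes to 10; 10 taken -> place at 11.
178 hashes to 8; 8,9,10,11,12 taken -> place at 13.
Table: [-, -, -, 530, 768, 498, 686, 448, 23, 380, 140, 503, 318, 178, -, -, -]

7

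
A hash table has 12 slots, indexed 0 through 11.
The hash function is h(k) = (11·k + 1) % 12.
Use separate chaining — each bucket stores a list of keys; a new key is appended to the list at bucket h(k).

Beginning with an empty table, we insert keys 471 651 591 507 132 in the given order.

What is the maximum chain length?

Insert 471: h=10, bucket 10 empty -> new chain.
Insert 651: h=10, bucket 10 nonempty -> append to chain.
Insert 591: h=10, bucket 10 nonempty -> append to chain.
Insert 507: h=10, bucket 10 nonempty -> append to chain.
Insert 132: h=1, bucket 1 empty -> new chain.
Final buckets:
0: -
1: 132
2: -
3: -
4: -
5: -
6: -
7: -
8: -
9: -
10: 471 -> 651 -> 591 -> 507
11: -

4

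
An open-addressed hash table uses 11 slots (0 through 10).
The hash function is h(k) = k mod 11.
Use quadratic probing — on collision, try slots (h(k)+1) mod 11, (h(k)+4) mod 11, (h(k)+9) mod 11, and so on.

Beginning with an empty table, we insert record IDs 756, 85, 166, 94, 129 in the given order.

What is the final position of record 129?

2

Insert 756: h=8, slot 8 empty => index 8.
Insert 85: h=8, slot 8 occupied => index 9.
Insert 166: h=1, slot 1 empty => index 1.
Insert 94: h=6, slot 6 empty => index 6.
Insert 129: h=8, slots 8,9,1,6 occupied => index 2.
Table: [—, 166, 129, —, —, —, 94, —, 756, 85, —]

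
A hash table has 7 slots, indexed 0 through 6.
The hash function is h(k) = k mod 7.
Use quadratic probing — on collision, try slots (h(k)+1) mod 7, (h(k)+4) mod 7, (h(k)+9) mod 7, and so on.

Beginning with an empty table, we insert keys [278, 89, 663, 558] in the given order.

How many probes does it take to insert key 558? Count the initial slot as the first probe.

278: h=5 => slot 5
89: h=5, probe 5,6 => slot 6
663: h=5, probe 5,6,2 => slot 2
558: h=5, probe 5,6,2,0 => slot 0
Table: [558, —, 663, —, —, 278, 89]

4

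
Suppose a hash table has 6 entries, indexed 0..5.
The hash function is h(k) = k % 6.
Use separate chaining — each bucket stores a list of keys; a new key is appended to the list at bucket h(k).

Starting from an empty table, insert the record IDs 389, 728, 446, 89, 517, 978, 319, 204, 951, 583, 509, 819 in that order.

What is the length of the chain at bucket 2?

Insert 389: h=5, bucket 5 empty → new chain.
Insert 728: h=2, bucket 2 empty → new chain.
Insert 446: h=2, bucket 2 nonempty → append to chain.
Insert 89: h=5, bucket 5 nonempty → append to chain.
Insert 517: h=1, bucket 1 empty → new chain.
Insert 978: h=0, bucket 0 empty → new chain.
Insert 319: h=1, bucket 1 nonempty → append to chain.
Insert 204: h=0, bucket 0 nonempty → append to chain.
Insert 951: h=3, bucket 3 empty → new chain.
Insert 583: h=1, bucket 1 nonempty → append to chain.
Insert 509: h=5, bucket 5 nonempty → append to chain.
Insert 819: h=3, bucket 3 nonempty → append to chain.
Final buckets:
0: 978 -> 204
1: 517 -> 319 -> 583
2: 728 -> 446
3: 951 -> 819
4: _
5: 389 -> 89 -> 509

2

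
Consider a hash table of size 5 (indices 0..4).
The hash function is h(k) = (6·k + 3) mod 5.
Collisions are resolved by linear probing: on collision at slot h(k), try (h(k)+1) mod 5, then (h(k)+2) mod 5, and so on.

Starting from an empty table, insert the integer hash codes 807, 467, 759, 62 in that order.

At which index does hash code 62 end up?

3

807 hashes to 0; slot 0 is free -> place at 0.
467 hashes to 0; 0 taken -> place at 1.
759 hashes to 2; slot 2 is free -> place at 2.
62 hashes to 0; 0,1,2 taken -> place at 3.
Table: [807, 467, 759, 62, ∅]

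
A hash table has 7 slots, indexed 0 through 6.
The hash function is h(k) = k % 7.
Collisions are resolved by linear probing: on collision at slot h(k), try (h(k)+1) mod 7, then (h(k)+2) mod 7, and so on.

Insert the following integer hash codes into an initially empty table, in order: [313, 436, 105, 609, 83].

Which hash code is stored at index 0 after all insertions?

313: h=5 => slot 5
436: h=2 => slot 2
105: h=0 => slot 0
609: h=0, probe 0,1 => slot 1
83: h=6 => slot 6
Table: [105, 609, 436, —, —, 313, 83]

105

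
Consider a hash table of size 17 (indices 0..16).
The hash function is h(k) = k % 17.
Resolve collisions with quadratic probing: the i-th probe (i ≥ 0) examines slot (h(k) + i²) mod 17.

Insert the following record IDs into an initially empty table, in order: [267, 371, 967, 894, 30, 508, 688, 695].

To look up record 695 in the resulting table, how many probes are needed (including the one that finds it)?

3

Insert 267: h=12, slot 12 empty → index 12.
Insert 371: h=14, slot 14 empty → index 14.
Insert 967: h=15, slot 15 empty → index 15.
Insert 894: h=10, slot 10 empty → index 10.
Insert 30: h=13, slot 13 empty → index 13.
Insert 508: h=15, slot 15 occupied → index 16.
Insert 688: h=8, slot 8 empty → index 8.
Insert 695: h=15, slots 15,16 occupied → index 2.
Table: [., ., 695, ., ., ., ., ., 688, ., 894, ., 267, 30, 371, 967, 508]
Lookup 695: h=15, probe 15,16,2 → found at 2.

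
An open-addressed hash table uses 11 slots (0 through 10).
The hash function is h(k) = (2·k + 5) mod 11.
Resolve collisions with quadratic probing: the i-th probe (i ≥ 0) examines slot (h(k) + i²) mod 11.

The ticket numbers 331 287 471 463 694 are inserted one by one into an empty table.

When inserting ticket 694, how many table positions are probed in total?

Insert 331: h=7, slot 7 empty → index 7.
Insert 287: h=7, slot 7 occupied → index 8.
Insert 471: h=1, slot 1 empty → index 1.
Insert 463: h=7, slots 7,8 occupied → index 0.
Insert 694: h=7, slots 7,8,0 occupied → index 5.
Table: [463, 471, -, -, -, 694, -, 331, 287, -, -]

4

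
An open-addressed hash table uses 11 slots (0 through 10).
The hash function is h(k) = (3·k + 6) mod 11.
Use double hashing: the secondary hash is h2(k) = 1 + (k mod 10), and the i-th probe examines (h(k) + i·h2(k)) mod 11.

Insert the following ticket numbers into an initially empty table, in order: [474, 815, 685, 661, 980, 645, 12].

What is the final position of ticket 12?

7

474: h=9 => slot 9
815: h=9, h2=6, probe 9,4 => slot 4
685: h=4, h2=6, probe 4,10 => slot 10
661: h=9, h2=2, probe 9,0 => slot 0
980: h=9, h2=1, probe 9,10,0,1 => slot 1
645: h=5 => slot 5
12: h=9, h2=3, probe 9,1,4,7 => slot 7
Table: [661, 980, ., ., 815, 645, ., 12, ., 474, 685]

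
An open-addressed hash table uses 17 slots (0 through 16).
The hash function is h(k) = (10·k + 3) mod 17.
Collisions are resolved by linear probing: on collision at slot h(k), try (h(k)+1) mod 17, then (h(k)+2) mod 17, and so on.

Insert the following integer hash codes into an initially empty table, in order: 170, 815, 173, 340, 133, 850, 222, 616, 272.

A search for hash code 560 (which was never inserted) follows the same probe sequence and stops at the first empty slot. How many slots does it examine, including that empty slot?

170: h=3 -> slot 3
815: h=10 -> slot 10
173: h=16 -> slot 16
340: h=3, probe 3,4 -> slot 4
133: h=7 -> slot 7
850: h=3, probe 3,4,5 -> slot 5
222: h=13 -> slot 13
616: h=9 -> slot 9
272: h=3, probe 3,4,5,6 -> slot 6
Table: [—, —, —, 170, 340, 850, 272, 133, —, 616, 815, —, —, 222, —, —, 173]
Lookup 560: h=10, probe 10,11 → slot 11 empty, not found.

2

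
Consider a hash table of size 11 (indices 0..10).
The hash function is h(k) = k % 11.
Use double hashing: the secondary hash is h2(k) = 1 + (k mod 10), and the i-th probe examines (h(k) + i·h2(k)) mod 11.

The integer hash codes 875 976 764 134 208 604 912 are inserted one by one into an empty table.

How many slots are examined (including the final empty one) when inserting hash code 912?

875 hashes to 6; slot 6 is free -> place at 6.
976 hashes to 8; slot 8 is free -> place at 8.
764 hashes to 5; slot 5 is free -> place at 5.
134 hashes to 2; slot 2 is free -> place at 2.
208 hashes to 10; slot 10 is free -> place at 10.
604 hashes to 10, h2=5; 10 taken -> place at 4.
912 hashes to 10, h2=3; 10,2,5,8 taken -> place at 0.
Table: [912, ∅, 134, ∅, 604, 764, 875, ∅, 976, ∅, 208]

5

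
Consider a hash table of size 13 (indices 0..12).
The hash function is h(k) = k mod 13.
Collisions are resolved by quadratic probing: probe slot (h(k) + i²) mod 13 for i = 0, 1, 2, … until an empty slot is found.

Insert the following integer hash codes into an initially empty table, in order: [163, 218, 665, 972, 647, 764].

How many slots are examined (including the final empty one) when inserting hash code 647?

3

163: h=7 => slot 7
218: h=10 => slot 10
665: h=2 => slot 2
972: h=10, probe 10,11 => slot 11
647: h=10, probe 10,11,1 => slot 1
764: h=10, probe 10,11,1,6 => slot 6
Table: [., 647, 665, ., ., ., 764, 163, ., ., 218, 972, .]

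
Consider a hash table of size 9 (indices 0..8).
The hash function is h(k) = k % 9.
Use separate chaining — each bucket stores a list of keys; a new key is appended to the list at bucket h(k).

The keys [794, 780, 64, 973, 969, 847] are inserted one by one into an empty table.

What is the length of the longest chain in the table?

Insert 794: h=2, bucket 2 empty → new chain.
Insert 780: h=6, bucket 6 empty → new chain.
Insert 64: h=1, bucket 1 empty → new chain.
Insert 973: h=1, bucket 1 nonempty → append to chain.
Insert 969: h=6, bucket 6 nonempty → append to chain.
Insert 847: h=1, bucket 1 nonempty → append to chain.
Final buckets:
0: —
1: 64 -> 973 -> 847
2: 794
3: —
4: —
5: —
6: 780 -> 969
7: —
8: —

3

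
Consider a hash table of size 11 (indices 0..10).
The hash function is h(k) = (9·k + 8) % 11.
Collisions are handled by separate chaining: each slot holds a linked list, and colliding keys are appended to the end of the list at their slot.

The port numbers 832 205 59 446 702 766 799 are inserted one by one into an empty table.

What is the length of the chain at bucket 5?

Insert 832: h=5, bucket 5 empty -> new chain.
Insert 205: h=5, bucket 5 nonempty -> append to chain.
Insert 59: h=0, bucket 0 empty -> new chain.
Insert 446: h=7, bucket 7 empty -> new chain.
Insert 702: h=1, bucket 1 empty -> new chain.
Insert 766: h=5, bucket 5 nonempty -> append to chain.
Insert 799: h=5, bucket 5 nonempty -> append to chain.
Final buckets:
0: 59
1: 702
2: _
3: _
4: _
5: 832 -> 205 -> 766 -> 799
6: _
7: 446
8: _
9: _
10: _

4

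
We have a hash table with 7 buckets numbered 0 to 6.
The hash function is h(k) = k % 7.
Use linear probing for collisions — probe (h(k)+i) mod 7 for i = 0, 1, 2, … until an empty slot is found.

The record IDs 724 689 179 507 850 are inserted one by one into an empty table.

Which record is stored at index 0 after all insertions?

724 hashes to 3; slot 3 is free → place at 3.
689 hashes to 3; 3 taken → place at 4.
179 hashes to 4; 4 taken → place at 5.
507 hashes to 3; 3,4,5 taken → place at 6.
850 hashes to 3; 3,4,5,6 taken → place at 0.
Table: [850, -, -, 724, 689, 179, 507]

850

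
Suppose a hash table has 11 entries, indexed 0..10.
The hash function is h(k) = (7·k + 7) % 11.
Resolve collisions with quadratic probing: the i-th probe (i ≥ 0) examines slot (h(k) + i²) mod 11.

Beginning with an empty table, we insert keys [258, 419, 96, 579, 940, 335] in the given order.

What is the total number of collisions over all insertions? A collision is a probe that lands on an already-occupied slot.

3

Insert 258: h=9, slot 9 empty -> index 9.
Insert 419: h=3, slot 3 empty -> index 3.
Insert 96: h=8, slot 8 empty -> index 8.
Insert 579: h=1, slot 1 empty -> index 1.
Insert 940: h=9, slot 9 occupied -> index 10.
Insert 335: h=9, slots 9,10 occupied -> index 2.
Table: [., 579, 335, 419, ., ., ., ., 96, 258, 940]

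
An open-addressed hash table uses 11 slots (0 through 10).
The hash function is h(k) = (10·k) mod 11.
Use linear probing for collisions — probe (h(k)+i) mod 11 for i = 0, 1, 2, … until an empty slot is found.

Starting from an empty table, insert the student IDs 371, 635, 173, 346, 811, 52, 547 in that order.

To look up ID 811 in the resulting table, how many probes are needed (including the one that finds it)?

371 hashes to 3; slot 3 is free → place at 3.
635 hashes to 3; 3 taken → place at 4.
173 hashes to 3; 3,4 taken → place at 5.
346 hashes to 6; slot 6 is free → place at 6.
811 hashes to 3; 3,4,5,6 taken → place at 7.
52 hashes to 3; 3,4,5,6,7 taken → place at 8.
547 hashes to 3; 3,4,5,6,7,8 taken → place at 9.
Table: [∅, ∅, ∅, 371, 635, 173, 346, 811, 52, 547, ∅]
Lookup 811: h=3, probe 3,4,5,6,7 → found at 7.

5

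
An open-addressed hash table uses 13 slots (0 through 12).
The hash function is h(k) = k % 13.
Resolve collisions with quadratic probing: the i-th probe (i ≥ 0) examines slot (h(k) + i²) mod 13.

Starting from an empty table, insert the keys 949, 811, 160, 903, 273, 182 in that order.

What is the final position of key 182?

949 hashes to 0; slot 0 is free -> place at 0.
811 hashes to 5; slot 5 is free -> place at 5.
160 hashes to 4; slot 4 is free -> place at 4.
903 hashes to 6; slot 6 is free -> place at 6.
273 hashes to 0; 0 taken -> place at 1.
182 hashes to 0; 0,1,4 taken -> place at 9.
Table: [949, 273, ., ., 160, 811, 903, ., ., 182, ., ., .]

9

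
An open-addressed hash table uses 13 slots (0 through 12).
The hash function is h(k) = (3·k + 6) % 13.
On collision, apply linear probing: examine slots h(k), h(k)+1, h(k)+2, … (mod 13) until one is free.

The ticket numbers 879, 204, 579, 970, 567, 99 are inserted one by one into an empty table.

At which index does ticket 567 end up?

879: h=4 => slot 4
204: h=7 => slot 7
579: h=1 => slot 1
970: h=4, probe 4,5 => slot 5
567: h=4, probe 4,5,6 => slot 6
99: h=4, probe 4,5,6,7,8 => slot 8
Table: [_, 579, _, _, 879, 970, 567, 204, 99, _, _, _, _]

6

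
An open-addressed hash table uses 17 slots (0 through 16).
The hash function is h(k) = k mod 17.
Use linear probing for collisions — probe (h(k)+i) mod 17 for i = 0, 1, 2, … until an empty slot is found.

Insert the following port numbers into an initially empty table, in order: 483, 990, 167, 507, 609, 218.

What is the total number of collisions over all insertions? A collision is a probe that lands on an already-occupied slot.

483: h=7 => slot 7
990: h=4 => slot 4
167: h=14 => slot 14
507: h=14, probe 14,15 => slot 15
609: h=14, probe 14,15,16 => slot 16
218: h=14, probe 14,15,16,0 => slot 0
Table: [218, ., ., ., 990, ., ., 483, ., ., ., ., ., ., 167, 507, 609]

6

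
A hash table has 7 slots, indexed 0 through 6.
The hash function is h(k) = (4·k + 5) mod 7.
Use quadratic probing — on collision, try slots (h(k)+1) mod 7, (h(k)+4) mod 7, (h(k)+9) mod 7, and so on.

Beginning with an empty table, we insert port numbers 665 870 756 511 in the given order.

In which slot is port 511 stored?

Insert 665: h=5, slot 5 empty => index 5.
Insert 870: h=6, slot 6 empty => index 6.
Insert 756: h=5, slots 5,6 occupied => index 2.
Insert 511: h=5, slots 5,6,2 occupied => index 0.
Table: [511, —, 756, —, —, 665, 870]

0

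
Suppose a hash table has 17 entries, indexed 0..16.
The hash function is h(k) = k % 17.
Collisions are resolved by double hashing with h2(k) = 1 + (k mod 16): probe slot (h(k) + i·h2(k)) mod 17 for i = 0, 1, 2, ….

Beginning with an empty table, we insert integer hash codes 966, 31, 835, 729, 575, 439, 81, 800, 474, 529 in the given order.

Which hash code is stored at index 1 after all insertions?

Insert 966: h=14, slot 14 empty -> index 14.
Insert 31: h=14, h2=16, slot 14 occupied -> index 13.
Insert 835: h=2, slot 2 empty -> index 2.
Insert 729: h=15, slot 15 empty -> index 15.
Insert 575: h=14, h2=16, slots 14,13 occupied -> index 12.
Insert 439: h=14, h2=8, slot 14 occupied -> index 5.
Insert 81: h=13, h2=2, slots 13,15 occupied -> index 0.
Insert 800: h=1, slot 1 empty -> index 1.
Insert 474: h=15, h2=11, slot 15 occupied -> index 9.
Insert 529: h=2, h2=2, slot 2 occupied -> index 4.
Table: [81, 800, 835, —, 529, 439, —, —, —, 474, —, —, 575, 31, 966, 729, —]

800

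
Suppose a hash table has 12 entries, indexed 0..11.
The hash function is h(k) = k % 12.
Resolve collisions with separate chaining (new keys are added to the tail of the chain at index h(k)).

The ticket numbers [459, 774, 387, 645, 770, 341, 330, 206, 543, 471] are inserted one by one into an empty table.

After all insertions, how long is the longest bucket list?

4

Insert 459: h=3, bucket 3 empty -> new chain.
Insert 774: h=6, bucket 6 empty -> new chain.
Insert 387: h=3, bucket 3 nonempty -> append to chain.
Insert 645: h=9, bucket 9 empty -> new chain.
Insert 770: h=2, bucket 2 empty -> new chain.
Insert 341: h=5, bucket 5 empty -> new chain.
Insert 330: h=6, bucket 6 nonempty -> append to chain.
Insert 206: h=2, bucket 2 nonempty -> append to chain.
Insert 543: h=3, bucket 3 nonempty -> append to chain.
Insert 471: h=3, bucket 3 nonempty -> append to chain.
Final buckets:
0: _
1: _
2: 770 -> 206
3: 459 -> 387 -> 543 -> 471
4: _
5: 341
6: 774 -> 330
7: _
8: _
9: 645
10: _
11: _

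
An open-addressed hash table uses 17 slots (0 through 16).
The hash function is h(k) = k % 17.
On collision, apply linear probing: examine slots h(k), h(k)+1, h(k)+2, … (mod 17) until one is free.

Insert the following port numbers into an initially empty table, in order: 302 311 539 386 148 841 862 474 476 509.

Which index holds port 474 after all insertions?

Insert 302: h=13, slot 13 empty -> index 13.
Insert 311: h=5, slot 5 empty -> index 5.
Insert 539: h=12, slot 12 empty -> index 12.
Insert 386: h=12, slots 12,13 occupied -> index 14.
Insert 148: h=12, slots 12,13,14 occupied -> index 15.
Insert 841: h=8, slot 8 empty -> index 8.
Insert 862: h=12, slots 12,13,14,15 occupied -> index 16.
Insert 474: h=15, slots 15,16 occupied -> index 0.
Insert 476: h=0, slot 0 occupied -> index 1.
Insert 509: h=16, slots 16,0,1 occupied -> index 2.
Table: [474, 476, 509, —, —, 311, —, —, 841, —, —, —, 539, 302, 386, 148, 862]

0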